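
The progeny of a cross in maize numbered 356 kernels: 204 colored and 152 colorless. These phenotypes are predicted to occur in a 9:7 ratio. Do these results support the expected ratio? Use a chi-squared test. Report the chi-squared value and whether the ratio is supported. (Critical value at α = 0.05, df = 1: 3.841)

0.161; consistent

Total ratio parts = 16. Expected numbers out of 356:
  colored: 356 × 9/16 = 200.25
  colorless: 356 × 7/16 = 155.75
χ² = Σ (O − E)² / E
  colored: (204 − 200.25)² / 200.25 = 0.0702
  colorless: (152 − 155.75)² / 155.75 = 0.0903
χ² = 0.0702 + 0.0903 = 0.1605 ≈ 0.161
Degrees of freedom = 2 − 1 = 1; critical value at α = 0.05 is 3.841.
Since 0.161 < 3.841, we fail to reject the null hypothesis — the data are consistent with the 9:7 ratio.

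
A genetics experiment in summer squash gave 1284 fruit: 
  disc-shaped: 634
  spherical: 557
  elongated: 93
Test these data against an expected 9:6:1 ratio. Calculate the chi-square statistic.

Expected counts for N = 1284 under a 9:6:1 ratio (total parts = 16):
  disc-shaped: 1284 × 9/16 = 722.25
  spherical: 1284 × 6/16 = 481.5
  elongated: 1284 × 1/16 = 80.25
χ² = Σ (O − E)² / E
  disc-shaped: (634 − 722.25)² / 722.25 = 10.7831
  spherical: (557 − 481.5)² / 481.5 = 11.8385
  elongated: (93 − 80.25)² / 80.25 = 2.0257
χ² = 10.7831 + 11.8385 + 2.0257 = 24.6473 ≈ 24.647

24.647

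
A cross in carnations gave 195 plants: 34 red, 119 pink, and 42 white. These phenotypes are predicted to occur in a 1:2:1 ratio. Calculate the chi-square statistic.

10.138

The 1:2:1 ratio has 4 parts, so with N = 195 the expected counts are:
  red: 195 × 1/4 = 48.75
  pink: 195 × 2/4 = 97.5
  white: 195 × 1/4 = 48.75
χ² = Σ (O − E)² / E
  red: (34 − 48.75)² / 48.75 = 4.4628
  pink: (119 − 97.5)² / 97.5 = 4.7410
  white: (42 − 48.75)² / 48.75 = 0.9346
χ² = 4.4628 + 4.7410 + 0.9346 = 10.1384 ≈ 10.138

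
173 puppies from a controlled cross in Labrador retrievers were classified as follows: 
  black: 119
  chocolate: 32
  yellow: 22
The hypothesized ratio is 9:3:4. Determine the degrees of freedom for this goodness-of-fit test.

A goodness-of-fit test with 3 phenotype classes has df = 3 − 1 = 2.

2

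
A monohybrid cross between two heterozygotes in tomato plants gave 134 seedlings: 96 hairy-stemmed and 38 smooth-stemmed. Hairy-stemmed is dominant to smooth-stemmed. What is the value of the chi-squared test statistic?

For a monohybrid cross between heterozygotes with complete dominance, the expected phenotypic ratio is 3:1.
Total ratio parts = 4. Expected numbers out of 134:
  hairy-stemmed: 134 × 3/4 = 100.5
  smooth-stemmed: 134 × 1/4 = 33.5
χ² = Σ (O − E)² / E
  hairy-stemmed: (96 − 100.5)² / 100.5 = 0.2015
  smooth-stemmed: (38 − 33.5)² / 33.5 = 0.6045
χ² = 0.2015 + 0.6045 = 0.806

0.806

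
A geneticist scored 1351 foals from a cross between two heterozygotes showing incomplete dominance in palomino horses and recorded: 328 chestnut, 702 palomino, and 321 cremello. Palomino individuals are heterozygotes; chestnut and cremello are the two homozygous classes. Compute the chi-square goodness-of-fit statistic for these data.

With incomplete dominance, a heterozygote × heterozygote cross gives a 1:2:1 phenotypic ratio.
Under the 1:2:1 hypothesis (Σ ratio = 4, N = 1351):
  chestnut: 1351 × 1/4 = 337.75
  palomino: 1351 × 2/4 = 675.5
  cremello: 1351 × 1/4 = 337.75
χ² = Σ (O − E)² / E
  chestnut: (328 − 337.75)² / 337.75 = 0.2815
  palomino: (702 − 675.5)² / 675.5 = 1.0396
  cremello: (321 − 337.75)² / 337.75 = 0.8307
χ² = 0.2815 + 1.0396 + 0.8307 = 2.1518 ≈ 2.152

2.152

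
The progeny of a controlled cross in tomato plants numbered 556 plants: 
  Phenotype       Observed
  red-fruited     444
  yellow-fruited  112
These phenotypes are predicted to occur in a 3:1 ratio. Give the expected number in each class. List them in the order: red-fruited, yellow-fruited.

417, 139

Expected counts for N = 556 under a 3:1 ratio (total parts = 4):
  red-fruited: 556 × 3/4 = 417
  yellow-fruited: 556 × 1/4 = 139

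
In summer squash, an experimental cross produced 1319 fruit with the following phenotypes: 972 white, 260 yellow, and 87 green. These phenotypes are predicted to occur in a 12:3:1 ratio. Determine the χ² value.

The 12:3:1 ratio has 16 parts, so with N = 1319 the expected counts are:
  white: 1319 × 12/16 = 989.25
  yellow: 1319 × 3/16 = 247.3125
  green: 1319 × 1/16 = 82.4375
χ² = Σ (O − E)² / E
  white: (972 − 989.25)² / 989.25 = 0.3008
  yellow: (260 − 247.3125)² / 247.3125 = 0.6509
  green: (87 − 82.4375)² / 82.4375 = 0.2525
χ² = 0.3008 + 0.6509 + 0.2525 = 1.2042 ≈ 1.204

1.204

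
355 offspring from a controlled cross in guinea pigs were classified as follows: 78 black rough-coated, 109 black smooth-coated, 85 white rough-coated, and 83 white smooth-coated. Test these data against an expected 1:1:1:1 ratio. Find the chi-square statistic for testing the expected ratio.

Expected counts for N = 355 under a 1:1:1:1 ratio (total parts = 4):
  black rough-coated: 355 × 1/4 = 88.75
  black smooth-coated: 355 × 1/4 = 88.75
  white rough-coated: 355 × 1/4 = 88.75
  white smooth-coated: 355 × 1/4 = 88.75
χ² = Σ (O − E)² / E
  black rough-coated: (78 − 88.75)² / 88.75 = 1.3021
  black smooth-coated: (109 − 88.75)² / 88.75 = 4.6204
  white rough-coated: (85 − 88.75)² / 88.75 = 0.1585
  white smooth-coated: (83 − 88.75)² / 88.75 = 0.3725
χ² = 1.3021 + 4.6204 + 0.1585 + 0.3725 = 6.4535 ≈ 6.454

6.454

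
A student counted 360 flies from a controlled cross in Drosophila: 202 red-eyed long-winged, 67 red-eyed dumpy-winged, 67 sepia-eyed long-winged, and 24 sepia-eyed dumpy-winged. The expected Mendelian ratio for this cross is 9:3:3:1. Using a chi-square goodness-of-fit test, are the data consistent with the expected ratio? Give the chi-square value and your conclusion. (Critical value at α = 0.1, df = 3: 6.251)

0.109; consistent

Under the 9:3:3:1 hypothesis (Σ ratio = 16, N = 360):
  red-eyed long-winged: 360 × 9/16 = 202.5
  red-eyed dumpy-winged: 360 × 3/16 = 67.5
  sepia-eyed long-winged: 360 × 3/16 = 67.5
  sepia-eyed dumpy-winged: 360 × 1/16 = 22.5
χ² = Σ (O − E)² / E
  red-eyed long-winged: (202 − 202.5)² / 202.5 = 0.0012
  red-eyed dumpy-winged: (67 − 67.5)² / 67.5 = 0.0037
  sepia-eyed long-winged: (67 − 67.5)² / 67.5 = 0.0037
  sepia-eyed dumpy-winged: (24 − 22.5)² / 22.5 = 0.1000
χ² = 0.0012 + 0.0037 + 0.0037 + 0.1000 = 0.1086 ≈ 0.109
Degrees of freedom = 4 − 1 = 3; critical value at α = 0.1 is 6.251.
Since 0.109 < 6.251, we fail to reject the null hypothesis — the data are consistent with the 9:3:3:1 ratio.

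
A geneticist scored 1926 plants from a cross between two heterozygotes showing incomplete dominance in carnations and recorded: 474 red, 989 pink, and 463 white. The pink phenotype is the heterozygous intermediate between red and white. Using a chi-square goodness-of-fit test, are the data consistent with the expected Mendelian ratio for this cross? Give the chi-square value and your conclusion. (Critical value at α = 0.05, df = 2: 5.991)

With incomplete dominance, a heterozygote × heterozygote cross gives a 1:2:1 phenotypic ratio.
Total ratio parts = 4. Expected numbers out of 1926:
  red: 1926 × 1/4 = 481.5
  pink: 1926 × 2/4 = 963
  white: 1926 × 1/4 = 481.5
χ² = Σ (O − E)² / E
  red: (474 − 481.5)² / 481.5 = 0.1168
  pink: (989 − 963)² / 963 = 0.7020
  white: (463 − 481.5)² / 481.5 = 0.7108
χ² = 0.1168 + 0.7020 + 0.7108 = 1.5296 ≈ 1.530
Degrees of freedom = 3 − 1 = 2; critical value at α = 0.05 is 5.991.
Since 1.530 < 5.991, we fail to reject the null hypothesis — the data are consistent with the 1:2:1 ratio.

1.530; consistent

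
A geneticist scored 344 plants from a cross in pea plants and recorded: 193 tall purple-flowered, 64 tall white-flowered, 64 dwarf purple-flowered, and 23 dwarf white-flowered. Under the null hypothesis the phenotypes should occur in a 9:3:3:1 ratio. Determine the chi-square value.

0.114

Under the 9:3:3:1 hypothesis (Σ ratio = 16, N = 344):
  tall purple-flowered: 344 × 9/16 = 193.5
  tall white-flowered: 344 × 3/16 = 64.5
  dwarf purple-flowered: 344 × 3/16 = 64.5
  dwarf white-flowered: 344 × 1/16 = 21.5
χ² = Σ (O − E)² / E
  tall purple-flowered: (193 − 193.5)² / 193.5 = 0.0013
  tall white-flowered: (64 − 64.5)² / 64.5 = 0.0039
  dwarf purple-flowered: (64 − 64.5)² / 64.5 = 0.0039
  dwarf white-flowered: (23 − 21.5)² / 21.5 = 0.1047
χ² = 0.0013 + 0.0039 + 0.0039 + 0.1047 = 0.1138 ≈ 0.114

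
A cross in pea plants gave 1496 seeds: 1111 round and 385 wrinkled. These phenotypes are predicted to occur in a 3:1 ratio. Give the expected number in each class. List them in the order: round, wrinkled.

1122, 374

Expected counts for N = 1496 under a 3:1 ratio (total parts = 4):
  round: 1496 × 3/4 = 1122
  wrinkled: 1496 × 1/4 = 374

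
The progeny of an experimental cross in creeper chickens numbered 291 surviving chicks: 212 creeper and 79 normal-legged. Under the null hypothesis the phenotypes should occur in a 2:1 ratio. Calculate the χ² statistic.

5.010

Total ratio parts = 3. Expected numbers out of 291:
  creeper: 291 × 2/3 = 194
  normal-legged: 291 × 1/3 = 97
χ² = Σ (O − E)² / E
  creeper: (212 − 194)² / 194 = 1.6701
  normal-legged: (79 − 97)² / 97 = 3.3402
χ² = 1.6701 + 3.3402 = 5.0103 ≈ 5.010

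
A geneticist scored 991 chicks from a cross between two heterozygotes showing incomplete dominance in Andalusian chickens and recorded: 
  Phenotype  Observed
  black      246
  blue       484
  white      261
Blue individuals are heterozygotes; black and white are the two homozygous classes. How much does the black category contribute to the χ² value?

With incomplete dominance, a heterozygote × heterozygote cross gives a 1:2:1 phenotypic ratio.
Expected counts for N = 991 under a 1:2:1 ratio (total parts = 4):
  black: 991 × 1/4 = 247.75
  blue: 991 × 2/4 = 495.5
  white: 991 × 1/4 = 247.75
Contribution of black: (246 − 247.75)² / 247.75 = 0.0124

0.012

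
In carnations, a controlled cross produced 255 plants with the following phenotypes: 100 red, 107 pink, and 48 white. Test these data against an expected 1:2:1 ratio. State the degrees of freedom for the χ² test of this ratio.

2

A goodness-of-fit test with 3 phenotype classes has df = 3 − 1 = 2.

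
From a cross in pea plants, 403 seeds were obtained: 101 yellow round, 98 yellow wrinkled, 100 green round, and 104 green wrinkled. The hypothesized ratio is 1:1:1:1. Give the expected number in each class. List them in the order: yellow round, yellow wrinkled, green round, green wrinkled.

Expected counts for N = 403 under a 1:1:1:1 ratio (total parts = 4):
  yellow round: 403 × 1/4 = 100.75
  yellow wrinkled: 403 × 1/4 = 100.75
  green round: 403 × 1/4 = 100.75
  green wrinkled: 403 × 1/4 = 100.75

100.75, 100.75, 100.75, 100.75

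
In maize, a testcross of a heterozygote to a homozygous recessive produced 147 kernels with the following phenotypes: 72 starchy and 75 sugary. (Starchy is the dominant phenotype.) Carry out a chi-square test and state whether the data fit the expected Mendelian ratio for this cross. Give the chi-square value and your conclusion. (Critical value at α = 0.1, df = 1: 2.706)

0.061; consistent

A testcross of a heterozygote (Aa × aa) gives a 1:1 phenotypic ratio.
Total ratio parts = 2. Expected numbers out of 147:
  starchy: 147 × 1/2 = 73.5
  sugary: 147 × 1/2 = 73.5
χ² = Σ (O − E)² / E
  starchy: (72 − 73.5)² / 73.5 = 0.0306
  sugary: (75 − 73.5)² / 73.5 = 0.0306
χ² = 0.0306 + 0.0306 = 0.0612 ≈ 0.061
Degrees of freedom = 2 − 1 = 1; critical value at α = 0.1 is 2.706.
Since 0.061 < 2.706, we fail to reject the null hypothesis — the data are consistent with the 1:1 ratio.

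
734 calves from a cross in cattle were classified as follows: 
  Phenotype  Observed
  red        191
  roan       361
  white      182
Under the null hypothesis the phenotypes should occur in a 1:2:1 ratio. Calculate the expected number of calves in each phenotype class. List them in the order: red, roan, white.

183.5, 367, 183.5

Total ratio parts = 4. Expected numbers out of 734:
  red: 734 × 1/4 = 183.5
  roan: 734 × 2/4 = 367
  white: 734 × 1/4 = 183.5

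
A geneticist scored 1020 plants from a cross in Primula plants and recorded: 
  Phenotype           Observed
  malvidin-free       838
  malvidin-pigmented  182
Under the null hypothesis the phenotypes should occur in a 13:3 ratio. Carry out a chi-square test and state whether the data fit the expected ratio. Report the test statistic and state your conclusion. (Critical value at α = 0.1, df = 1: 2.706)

0.551; consistent

Expected counts for N = 1020 under a 13:3 ratio (total parts = 16):
  malvidin-free: 1020 × 13/16 = 828.75
  malvidin-pigmented: 1020 × 3/16 = 191.25
χ² = Σ (O − E)² / E
  malvidin-free: (838 − 828.75)² / 828.75 = 0.1032
  malvidin-pigmented: (182 − 191.25)² / 191.25 = 0.4474
χ² = 0.1032 + 0.4474 = 0.5506 ≈ 0.551
Degrees of freedom = 2 − 1 = 1; critical value at α = 0.1 is 2.706.
Since 0.551 < 2.706, we fail to reject the null hypothesis — the data are consistent with the 13:3 ratio.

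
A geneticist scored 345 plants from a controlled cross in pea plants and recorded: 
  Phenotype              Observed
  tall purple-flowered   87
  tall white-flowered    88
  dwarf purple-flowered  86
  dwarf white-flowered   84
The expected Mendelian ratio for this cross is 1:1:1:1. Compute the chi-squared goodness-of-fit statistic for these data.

Expected counts for N = 345 under a 1:1:1:1 ratio (total parts = 4):
  tall purple-flowered: 345 × 1/4 = 86.25
  tall white-flowered: 345 × 1/4 = 86.25
  dwarf purple-flowered: 345 × 1/4 = 86.25
  dwarf white-flowered: 345 × 1/4 = 86.25
χ² = Σ (O − E)² / E
  tall purple-flowered: (87 − 86.25)² / 86.25 = 0.0065
  tall white-flowered: (88 − 86.25)² / 86.25 = 0.0355
  dwarf purple-flowered: (86 − 86.25)² / 86.25 = 0.0007
  dwarf white-flowered: (84 − 86.25)² / 86.25 = 0.0587
χ² = 0.0065 + 0.0355 + 0.0007 + 0.0587 = 0.1014 ≈ 0.101

0.101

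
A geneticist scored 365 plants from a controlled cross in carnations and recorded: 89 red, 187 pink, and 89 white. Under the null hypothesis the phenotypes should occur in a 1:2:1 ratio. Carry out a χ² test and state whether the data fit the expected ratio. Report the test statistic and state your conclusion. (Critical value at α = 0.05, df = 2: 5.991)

Total ratio parts = 4. Expected numbers out of 365:
  red: 365 × 1/4 = 91.25
  pink: 365 × 2/4 = 182.5
  white: 365 × 1/4 = 91.25
χ² = Σ (O − E)² / E
  red: (89 − 91.25)² / 91.25 = 0.0555
  pink: (187 − 182.5)² / 182.5 = 0.1110
  white: (89 − 91.25)² / 91.25 = 0.0555
χ² = 0.0555 + 0.1110 + 0.0555 = 0.222
Degrees of freedom = 3 − 1 = 2; critical value at α = 0.05 is 5.991.
Since 0.222 < 5.991, we fail to reject the null hypothesis — the data are consistent with the 1:2:1 ratio.

0.222; consistent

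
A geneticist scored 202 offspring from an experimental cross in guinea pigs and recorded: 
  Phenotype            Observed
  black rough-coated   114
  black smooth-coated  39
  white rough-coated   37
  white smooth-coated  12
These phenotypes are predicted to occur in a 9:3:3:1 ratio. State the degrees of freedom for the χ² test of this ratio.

A goodness-of-fit test with 4 phenotype classes has df = 4 − 1 = 3.

3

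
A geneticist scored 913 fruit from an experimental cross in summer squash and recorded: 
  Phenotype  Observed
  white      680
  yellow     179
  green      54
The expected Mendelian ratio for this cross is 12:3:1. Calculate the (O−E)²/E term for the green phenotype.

0.164

Under the 12:3:1 hypothesis (Σ ratio = 16, N = 913):
  white: 913 × 12/16 = 684.75
  yellow: 913 × 3/16 = 171.1875
  green: 913 × 1/16 = 57.0625
Contribution of green: (54 − 57.0625)² / 57.0625 = 0.1644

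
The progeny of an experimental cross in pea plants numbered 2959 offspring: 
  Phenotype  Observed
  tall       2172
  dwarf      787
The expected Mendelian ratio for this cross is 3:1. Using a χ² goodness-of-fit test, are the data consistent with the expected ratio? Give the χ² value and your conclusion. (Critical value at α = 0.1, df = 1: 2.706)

4.024; not consistent

The 3:1 ratio has 4 parts, so with N = 2959 the expected counts are:
  tall: 2959 × 3/4 = 2219.25
  dwarf: 2959 × 1/4 = 739.75
χ² = Σ (O − E)² / E
  tall: (2172 − 2219.25)² / 2219.25 = 1.0060
  dwarf: (787 − 739.75)² / 739.75 = 3.0180
χ² = 1.0060 + 3.0180 = 4.024
Degrees of freedom = 2 − 1 = 1; critical value at α = 0.1 is 2.706.
Since 4.024 > 2.706, we reject the null hypothesis — the data do not fit the 3:1 ratio.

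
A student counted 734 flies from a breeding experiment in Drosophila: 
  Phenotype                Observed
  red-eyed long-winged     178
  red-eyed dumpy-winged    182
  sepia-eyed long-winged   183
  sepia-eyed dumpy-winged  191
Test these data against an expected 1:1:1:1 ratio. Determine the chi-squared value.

The 1:1:1:1 ratio has 4 parts, so with N = 734 the expected counts are:
  red-eyed long-winged: 734 × 1/4 = 183.5
  red-eyed dumpy-winged: 734 × 1/4 = 183.5
  sepia-eyed long-winged: 734 × 1/4 = 183.5
  sepia-eyed dumpy-winged: 734 × 1/4 = 183.5
χ² = Σ (O − E)² / E
  red-eyed long-winged: (178 − 183.5)² / 183.5 = 0.1649
  red-eyed dumpy-winged: (182 − 183.5)² / 183.5 = 0.0123
  sepia-eyed long-winged: (183 − 183.5)² / 183.5 = 0.0014
  sepia-eyed dumpy-winged: (191 − 183.5)² / 183.5 = 0.3065
χ² = 0.1649 + 0.0123 + 0.0014 + 0.3065 = 0.4851 ≈ 0.485

0.485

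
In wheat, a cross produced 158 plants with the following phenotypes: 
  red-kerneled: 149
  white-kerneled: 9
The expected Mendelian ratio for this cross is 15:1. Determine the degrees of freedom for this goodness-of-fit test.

1

A goodness-of-fit test with 2 phenotype classes has df = 2 − 1 = 1.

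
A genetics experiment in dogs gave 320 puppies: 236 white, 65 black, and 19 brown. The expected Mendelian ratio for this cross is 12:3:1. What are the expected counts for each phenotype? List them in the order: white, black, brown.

Expected counts for N = 320 under a 12:3:1 ratio (total parts = 16):
  white: 320 × 12/16 = 240
  black: 320 × 3/16 = 60
  brown: 320 × 1/16 = 20

240, 60, 20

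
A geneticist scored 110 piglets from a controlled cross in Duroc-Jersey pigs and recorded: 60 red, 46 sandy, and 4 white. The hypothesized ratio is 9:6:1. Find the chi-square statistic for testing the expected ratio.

The 9:6:1 ratio has 16 parts, so with N = 110 the expected counts are:
  red: 110 × 9/16 = 61.875
  sandy: 110 × 6/16 = 41.25
  white: 110 × 1/16 = 6.875
χ² = Σ (O − E)² / E
  red: (60 − 61.875)² / 61.875 = 0.0568
  sandy: (46 − 41.25)² / 41.25 = 0.5470
  white: (4 − 6.875)² / 6.875 = 1.2023
χ² = 0.0568 + 0.5470 + 1.2023 = 1.8061 ≈ 1.806

1.806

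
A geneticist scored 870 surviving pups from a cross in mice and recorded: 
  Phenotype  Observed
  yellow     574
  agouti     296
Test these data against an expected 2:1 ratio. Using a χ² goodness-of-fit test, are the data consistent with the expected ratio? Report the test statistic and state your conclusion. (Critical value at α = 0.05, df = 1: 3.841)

0.186; consistent

Total ratio parts = 3. Expected numbers out of 870:
  yellow: 870 × 2/3 = 580
  agouti: 870 × 1/3 = 290
χ² = Σ (O − E)² / E
  yellow: (574 − 580)² / 580 = 0.0621
  agouti: (296 − 290)² / 290 = 0.1241
χ² = 0.0621 + 0.1241 = 0.1862 ≈ 0.186
Degrees of freedom = 2 − 1 = 1; critical value at α = 0.05 is 3.841.
Since 0.186 < 3.841, we fail to reject the null hypothesis — the data are consistent with the 2:1 ratio.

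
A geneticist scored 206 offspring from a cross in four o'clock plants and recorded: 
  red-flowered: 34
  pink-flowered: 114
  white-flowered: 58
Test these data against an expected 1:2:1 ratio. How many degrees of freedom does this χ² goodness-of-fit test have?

2

A goodness-of-fit test with 3 phenotype classes has df = 3 − 1 = 2.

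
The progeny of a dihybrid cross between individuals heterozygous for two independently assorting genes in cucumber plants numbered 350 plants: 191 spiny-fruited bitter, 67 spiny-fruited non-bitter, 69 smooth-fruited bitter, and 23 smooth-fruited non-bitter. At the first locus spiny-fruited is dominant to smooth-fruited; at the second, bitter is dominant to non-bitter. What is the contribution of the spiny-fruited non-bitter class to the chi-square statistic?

0.029

A dihybrid F₂ with independent assortment and complete dominance at both loci gives a 9:3:3:1 phenotypic ratio.
Under the 9:3:3:1 hypothesis (Σ ratio = 16, N = 350):
  spiny-fruited bitter: 350 × 9/16 = 196.875
  spiny-fruited non-bitter: 350 × 3/16 = 65.625
  smooth-fruited bitter: 350 × 3/16 = 65.625
  smooth-fruited non-bitter: 350 × 1/16 = 21.875
Contribution of spiny-fruited non-bitter: (67 − 65.625)² / 65.625 = 0.0288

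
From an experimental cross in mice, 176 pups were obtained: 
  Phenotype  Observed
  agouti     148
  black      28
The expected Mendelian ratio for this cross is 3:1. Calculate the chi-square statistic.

7.758

Total ratio parts = 4. Expected numbers out of 176:
  agouti: 176 × 3/4 = 132
  black: 176 × 1/4 = 44
χ² = Σ (O − E)² / E
  agouti: (148 − 132)² / 132 = 1.9394
  black: (28 − 44)² / 44 = 5.8182
χ² = 1.9394 + 5.8182 = 7.7576 ≈ 7.758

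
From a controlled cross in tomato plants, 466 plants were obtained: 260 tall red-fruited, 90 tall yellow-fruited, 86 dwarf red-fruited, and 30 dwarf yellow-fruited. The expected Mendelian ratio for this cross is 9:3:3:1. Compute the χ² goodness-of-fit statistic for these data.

0.144

Total ratio parts = 16. Expected numbers out of 466:
  tall red-fruited: 466 × 9/16 = 262.125
  tall yellow-fruited: 466 × 3/16 = 87.375
  dwarf red-fruited: 466 × 3/16 = 87.375
  dwarf yellow-fruited: 466 × 1/16 = 29.125
χ² = Σ (O − E)² / E
  tall red-fruited: (260 − 262.125)² / 262.125 = 0.0172
  tall yellow-fruited: (90 − 87.375)² / 87.375 = 0.0789
  dwarf red-fruited: (86 − 87.375)² / 87.375 = 0.0216
  dwarf yellow-fruited: (30 − 29.125)² / 29.125 = 0.0263
χ² = 0.0172 + 0.0789 + 0.0216 + 0.0263 = 0.144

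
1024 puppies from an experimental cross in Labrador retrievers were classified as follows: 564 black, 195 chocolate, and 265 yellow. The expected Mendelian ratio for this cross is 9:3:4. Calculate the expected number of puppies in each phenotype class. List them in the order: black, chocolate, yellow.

Under the 9:3:4 hypothesis (Σ ratio = 16, N = 1024):
  black: 1024 × 9/16 = 576
  chocolate: 1024 × 3/16 = 192
  yellow: 1024 × 4/16 = 256

576, 192, 256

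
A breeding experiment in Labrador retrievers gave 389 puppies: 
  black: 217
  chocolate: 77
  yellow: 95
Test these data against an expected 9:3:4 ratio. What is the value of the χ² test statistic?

0.293

Total ratio parts = 16. Expected numbers out of 389:
  black: 389 × 9/16 = 218.8125
  chocolate: 389 × 3/16 = 72.9375
  yellow: 389 × 4/16 = 97.25
χ² = Σ (O − E)² / E
  black: (217 − 218.8125)² / 218.8125 = 0.0150
  chocolate: (77 − 72.9375)² / 72.9375 = 0.2263
  yellow: (95 − 97.25)² / 97.25 = 0.0521
χ² = 0.0150 + 0.2263 + 0.0521 = 0.2934 ≈ 0.293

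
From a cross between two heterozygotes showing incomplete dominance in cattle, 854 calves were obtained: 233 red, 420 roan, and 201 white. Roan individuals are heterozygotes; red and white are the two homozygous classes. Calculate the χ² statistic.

2.628

With incomplete dominance, a heterozygote × heterozygote cross gives a 1:2:1 phenotypic ratio.
Expected counts for N = 854 under a 1:2:1 ratio (total parts = 4):
  red: 854 × 1/4 = 213.5
  roan: 854 × 2/4 = 427
  white: 854 × 1/4 = 213.5
χ² = Σ (O − E)² / E
  red: (233 − 213.5)² / 213.5 = 1.7810
  roan: (420 − 427)² / 427 = 0.1148
  white: (201 − 213.5)² / 213.5 = 0.7319
χ² = 1.7810 + 0.1148 + 0.7319 = 2.6277 ≈ 2.628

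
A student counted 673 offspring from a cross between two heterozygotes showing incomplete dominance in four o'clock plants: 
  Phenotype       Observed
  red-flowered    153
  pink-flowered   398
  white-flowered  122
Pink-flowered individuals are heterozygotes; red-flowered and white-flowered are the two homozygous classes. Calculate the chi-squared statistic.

With incomplete dominance, a heterozygote × heterozygote cross gives a 1:2:1 phenotypic ratio.
The 1:2:1 ratio has 4 parts, so with N = 673 the expected counts are:
  red-flowered: 673 × 1/4 = 168.25
  pink-flowered: 673 × 2/4 = 336.5
  white-flowered: 673 × 1/4 = 168.25
χ² = Σ (O − E)² / E
  red-flowered: (153 − 168.25)² / 168.25 = 1.3822
  pink-flowered: (398 − 336.5)² / 336.5 = 11.2400
  white-flowered: (122 − 168.25)² / 168.25 = 12.7136
χ² = 1.3822 + 11.2400 + 12.7136 = 25.3358 ≈ 25.336

25.336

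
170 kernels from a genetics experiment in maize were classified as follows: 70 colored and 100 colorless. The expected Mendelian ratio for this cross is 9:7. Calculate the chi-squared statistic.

15.696

The 9:7 ratio has 16 parts, so with N = 170 the expected counts are:
  colored: 170 × 9/16 = 95.625
  colorless: 170 × 7/16 = 74.375
χ² = Σ (O − E)² / E
  colored: (70 − 95.625)² / 95.625 = 6.8668
  colorless: (100 − 74.375)² / 74.375 = 8.8288
χ² = 6.8668 + 8.8288 = 15.6956 ≈ 15.696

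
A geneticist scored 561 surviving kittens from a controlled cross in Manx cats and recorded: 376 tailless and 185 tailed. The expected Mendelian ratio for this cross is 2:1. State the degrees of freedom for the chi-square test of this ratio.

1

A goodness-of-fit test with 2 phenotype classes has df = 2 − 1 = 1.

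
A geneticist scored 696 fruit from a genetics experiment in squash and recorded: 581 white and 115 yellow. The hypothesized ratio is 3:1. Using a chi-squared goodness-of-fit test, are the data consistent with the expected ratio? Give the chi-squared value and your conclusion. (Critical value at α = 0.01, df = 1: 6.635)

26.674; not consistent

Under the 3:1 hypothesis (Σ ratio = 4, N = 696):
  white: 696 × 3/4 = 522
  yellow: 696 × 1/4 = 174
χ² = Σ (O − E)² / E
  white: (581 − 522)² / 522 = 6.6686
  yellow: (115 − 174)² / 174 = 20.0057
χ² = 6.6686 + 20.0057 = 26.6743 ≈ 26.674
Degrees of freedom = 2 − 1 = 1; critical value at α = 0.01 is 6.635.
Since 26.674 > 6.635, we reject the null hypothesis — the data do not fit the 3:1 ratio.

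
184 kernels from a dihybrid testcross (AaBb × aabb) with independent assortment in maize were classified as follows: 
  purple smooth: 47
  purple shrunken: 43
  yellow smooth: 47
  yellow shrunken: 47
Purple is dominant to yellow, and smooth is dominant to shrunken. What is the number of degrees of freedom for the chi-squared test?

A dihybrid testcross with independent assortment gives a 1:1:1:1 ratio.
A goodness-of-fit test with 4 phenotype classes has df = 4 − 1 = 3.

3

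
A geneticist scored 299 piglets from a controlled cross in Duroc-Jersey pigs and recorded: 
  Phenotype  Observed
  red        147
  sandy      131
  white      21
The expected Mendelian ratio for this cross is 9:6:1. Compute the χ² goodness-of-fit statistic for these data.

Total ratio parts = 16. Expected numbers out of 299:
  red: 299 × 9/16 = 168.1875
  sandy: 299 × 6/16 = 112.125
  white: 299 × 1/16 = 18.6875
χ² = Σ (O − E)² / E
  red: (147 − 168.1875)² / 168.1875 = 2.6691
  sandy: (131 − 112.125)² / 112.125 = 3.1774
  white: (21 − 18.6875)² / 18.6875 = 0.2862
χ² = 2.6691 + 3.1774 + 0.2862 = 6.1327 ≈ 6.133

6.133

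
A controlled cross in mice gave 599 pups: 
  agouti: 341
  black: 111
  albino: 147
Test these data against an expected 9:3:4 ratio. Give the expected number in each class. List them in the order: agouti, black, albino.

Expected counts for N = 599 under a 9:3:4 ratio (total parts = 16):
  agouti: 599 × 9/16 = 336.9375
  black: 599 × 3/16 = 112.3125
  albino: 599 × 4/16 = 149.75

336.9375, 112.3125, 149.75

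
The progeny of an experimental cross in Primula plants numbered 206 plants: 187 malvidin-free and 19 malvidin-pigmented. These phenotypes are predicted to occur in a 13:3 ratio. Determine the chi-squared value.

12.272

Expected counts for N = 206 under a 13:3 ratio (total parts = 16):
  malvidin-free: 206 × 13/16 = 167.375
  malvidin-pigmented: 206 × 3/16 = 38.625
χ² = Σ (O − E)² / E
  malvidin-free: (187 − 167.375)² / 167.375 = 2.3011
  malvidin-pigmented: (19 − 38.625)² / 38.625 = 9.9713
χ² = 2.3011 + 9.9713 = 12.2724 ≈ 12.272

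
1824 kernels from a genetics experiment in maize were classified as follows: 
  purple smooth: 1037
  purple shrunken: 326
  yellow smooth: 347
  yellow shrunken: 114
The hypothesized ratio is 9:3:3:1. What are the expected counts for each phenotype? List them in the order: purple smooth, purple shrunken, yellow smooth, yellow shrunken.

Total ratio parts = 16. Expected numbers out of 1824:
  purple smooth: 1824 × 9/16 = 1026
  purple shrunken: 1824 × 3/16 = 342
  yellow smooth: 1824 × 3/16 = 342
  yellow shrunken: 1824 × 1/16 = 114

1026, 342, 342, 114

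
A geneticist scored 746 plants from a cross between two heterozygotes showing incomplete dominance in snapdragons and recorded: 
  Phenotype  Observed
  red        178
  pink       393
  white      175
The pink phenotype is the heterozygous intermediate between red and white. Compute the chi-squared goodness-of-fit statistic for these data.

2.169

With incomplete dominance, a heterozygote × heterozygote cross gives a 1:2:1 phenotypic ratio.
The 1:2:1 ratio has 4 parts, so with N = 746 the expected counts are:
  red: 746 × 1/4 = 186.5
  pink: 746 × 2/4 = 373
  white: 746 × 1/4 = 186.5
χ² = Σ (O − E)² / E
  red: (178 − 186.5)² / 186.5 = 0.3874
  pink: (393 − 373)² / 373 = 1.0724
  white: (175 − 186.5)² / 186.5 = 0.7091
χ² = 0.3874 + 1.0724 + 0.7091 = 2.1689 ≈ 2.169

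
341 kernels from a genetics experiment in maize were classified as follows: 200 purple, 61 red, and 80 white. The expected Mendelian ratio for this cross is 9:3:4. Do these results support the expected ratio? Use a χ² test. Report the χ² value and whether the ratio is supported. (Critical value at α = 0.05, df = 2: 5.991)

0.808; consistent

Total ratio parts = 16. Expected numbers out of 341:
  purple: 341 × 9/16 = 191.8125
  red: 341 × 3/16 = 63.9375
  white: 341 × 4/16 = 85.25
χ² = Σ (O − E)² / E
  purple: (200 − 191.8125)² / 191.8125 = 0.3495
  red: (61 − 63.9375)² / 63.9375 = 0.1350
  white: (80 − 85.25)² / 85.25 = 0.3233
χ² = 0.3495 + 0.1350 + 0.3233 = 0.8078 ≈ 0.808
Degrees of freedom = 3 − 1 = 2; critical value at α = 0.05 is 5.991.
Since 0.808 < 5.991, we fail to reject the null hypothesis — the data are consistent with the 9:3:4 ratio.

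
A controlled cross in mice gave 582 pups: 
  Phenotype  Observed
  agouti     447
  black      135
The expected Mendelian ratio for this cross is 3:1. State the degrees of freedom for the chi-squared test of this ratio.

1

A goodness-of-fit test with 2 phenotype classes has df = 2 − 1 = 1.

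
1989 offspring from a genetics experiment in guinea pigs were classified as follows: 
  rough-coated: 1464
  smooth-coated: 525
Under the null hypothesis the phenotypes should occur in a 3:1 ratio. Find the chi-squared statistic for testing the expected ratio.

2.065

Expected counts for N = 1989 under a 3:1 ratio (total parts = 4):
  rough-coated: 1989 × 3/4 = 1491.75
  smooth-coated: 1989 × 1/4 = 497.25
χ² = Σ (O − E)² / E
  rough-coated: (1464 − 1491.75)² / 1491.75 = 0.5162
  smooth-coated: (525 − 497.25)² / 497.25 = 1.5486
χ² = 0.5162 + 1.5486 = 2.0648 ≈ 2.065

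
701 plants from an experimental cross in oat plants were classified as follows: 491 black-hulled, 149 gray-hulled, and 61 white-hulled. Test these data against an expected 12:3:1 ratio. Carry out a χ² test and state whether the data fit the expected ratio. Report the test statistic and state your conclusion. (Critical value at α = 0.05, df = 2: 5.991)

Under the 12:3:1 hypothesis (Σ ratio = 16, N = 701):
  black-hulled: 701 × 12/16 = 525.75
  gray-hulled: 701 × 3/16 = 131.4375
  white-hulled: 701 × 1/16 = 43.8125
χ² = Σ (O − E)² / E
  black-hulled: (491 − 525.75)² / 525.75 = 2.2968
  gray-hulled: (149 − 131.4375)² / 131.4375 = 2.3467
  white-hulled: (61 − 43.8125)² / 43.8125 = 6.7426
χ² = 2.2968 + 2.3467 + 6.7426 = 11.3861 ≈ 11.386
Degrees of freedom = 3 − 1 = 2; critical value at α = 0.05 is 5.991.
Since 11.386 > 5.991, we reject the null hypothesis — the data do not fit the 12:3:1 ratio.

11.386; not consistent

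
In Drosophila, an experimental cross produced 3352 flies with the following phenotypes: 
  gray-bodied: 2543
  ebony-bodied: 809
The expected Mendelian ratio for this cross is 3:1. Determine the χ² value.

Under the 3:1 hypothesis (Σ ratio = 4, N = 3352):
  gray-bodied: 3352 × 3/4 = 2514
  ebony-bodied: 3352 × 1/4 = 838
χ² = Σ (O − E)² / E
  gray-bodied: (2543 − 2514)² / 2514 = 0.3345
  ebony-bodied: (809 − 838)² / 838 = 1.0036
χ² = 0.3345 + 1.0036 = 1.3381 ≈ 1.338

1.338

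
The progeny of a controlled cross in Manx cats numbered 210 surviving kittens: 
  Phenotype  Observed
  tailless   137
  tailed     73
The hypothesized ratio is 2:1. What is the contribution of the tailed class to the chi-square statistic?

0.129

Total ratio parts = 3. Expected numbers out of 210:
  tailless: 210 × 2/3 = 140
  tailed: 210 × 1/3 = 70
Contribution of tailed: (73 − 70)² / 70 = 0.1286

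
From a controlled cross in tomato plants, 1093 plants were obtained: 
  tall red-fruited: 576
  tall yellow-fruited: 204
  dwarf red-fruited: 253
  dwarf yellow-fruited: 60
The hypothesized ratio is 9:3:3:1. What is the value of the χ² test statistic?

Expected counts for N = 1093 under a 9:3:3:1 ratio (total parts = 16):
  tall red-fruited: 1093 × 9/16 = 614.8125
  tall yellow-fruited: 1093 × 3/16 = 204.9375
  dwarf red-fruited: 1093 × 3/16 = 204.9375
  dwarf yellow-fruited: 1093 × 1/16 = 68.3125
χ² = Σ (O − E)² / E
  tall red-fruited: (576 − 614.8125)² / 614.8125 = 2.4502
  tall yellow-fruited: (204 − 204.9375)² / 204.9375 = 0.0043
  dwarf red-fruited: (253 − 204.9375)² / 204.9375 = 11.2717
  dwarf yellow-fruited: (60 − 68.3125)² / 68.3125 = 1.0115
χ² = 2.4502 + 0.0043 + 11.2717 + 1.0115 = 14.7377 ≈ 14.738

14.738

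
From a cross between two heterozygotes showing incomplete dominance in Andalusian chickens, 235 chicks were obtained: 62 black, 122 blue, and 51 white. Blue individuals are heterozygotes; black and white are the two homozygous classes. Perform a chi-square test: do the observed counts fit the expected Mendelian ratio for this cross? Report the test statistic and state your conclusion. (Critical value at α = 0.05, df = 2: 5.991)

With incomplete dominance, a heterozygote × heterozygote cross gives a 1:2:1 phenotypic ratio.
The 1:2:1 ratio has 4 parts, so with N = 235 the expected counts are:
  black: 235 × 1/4 = 58.75
  blue: 235 × 2/4 = 117.5
  white: 235 × 1/4 = 58.75
χ² = Σ (O − E)² / E
  black: (62 − 58.75)² / 58.75 = 0.1798
  blue: (122 − 117.5)² / 117.5 = 0.1723
  white: (51 − 58.75)² / 58.75 = 1.0223
χ² = 0.1798 + 0.1723 + 1.0223 = 1.3744 ≈ 1.374
Degrees of freedom = 3 − 1 = 2; critical value at α = 0.05 is 5.991.
Since 1.374 < 5.991, we fail to reject the null hypothesis — the data are consistent with the 1:2:1 ratio.

1.374; consistent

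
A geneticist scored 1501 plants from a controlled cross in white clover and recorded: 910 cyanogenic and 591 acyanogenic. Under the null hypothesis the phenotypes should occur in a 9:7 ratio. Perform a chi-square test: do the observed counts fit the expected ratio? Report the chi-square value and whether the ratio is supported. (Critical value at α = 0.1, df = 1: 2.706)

11.681; not consistent

Expected counts for N = 1501 under a 9:7 ratio (total parts = 16):
  cyanogenic: 1501 × 9/16 = 844.3125
  acyanogenic: 1501 × 7/16 = 656.6875
χ² = Σ (O − E)² / E
  cyanogenic: (910 − 844.3125)² / 844.3125 = 5.1105
  acyanogenic: (591 − 656.6875)² / 656.6875 = 6.5706
χ² = 5.1105 + 6.5706 = 11.6811 ≈ 11.681
Degrees of freedom = 2 − 1 = 1; critical value at α = 0.1 is 2.706.
Since 11.681 > 2.706, we reject the null hypothesis — the data do not fit the 9:7 ratio.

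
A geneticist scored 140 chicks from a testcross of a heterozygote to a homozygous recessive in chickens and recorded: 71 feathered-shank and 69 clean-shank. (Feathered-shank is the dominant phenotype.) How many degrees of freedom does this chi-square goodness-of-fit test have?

1

A testcross of a heterozygote (Aa × aa) gives a 1:1 phenotypic ratio.
A goodness-of-fit test with 2 phenotype classes has df = 2 − 1 = 1.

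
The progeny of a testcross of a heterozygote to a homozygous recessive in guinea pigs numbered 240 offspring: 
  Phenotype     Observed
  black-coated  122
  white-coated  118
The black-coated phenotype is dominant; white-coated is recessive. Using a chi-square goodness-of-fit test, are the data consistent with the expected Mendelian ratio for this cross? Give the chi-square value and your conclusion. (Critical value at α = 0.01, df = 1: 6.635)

A testcross of a heterozygote (Aa × aa) gives a 1:1 phenotypic ratio.
Total ratio parts = 2. Expected numbers out of 240:
  black-coated: 240 × 1/2 = 120
  white-coated: 240 × 1/2 = 120
χ² = Σ (O − E)² / E
  black-coated: (122 − 120)² / 120 = 0.0333
  white-coated: (118 − 120)² / 120 = 0.0333
χ² = 0.0333 + 0.0333 = 0.0666 ≈ 0.067
Degrees of freedom = 2 − 1 = 1; critical value at α = 0.01 is 6.635.
Since 0.067 < 6.635, we fail to reject the null hypothesis — the data are consistent with the 1:1 ratio.

0.067; consistent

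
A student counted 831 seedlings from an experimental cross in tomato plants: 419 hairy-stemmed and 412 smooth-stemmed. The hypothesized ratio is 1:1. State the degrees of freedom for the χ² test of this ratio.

A goodness-of-fit test with 2 phenotype classes has df = 2 − 1 = 1.

1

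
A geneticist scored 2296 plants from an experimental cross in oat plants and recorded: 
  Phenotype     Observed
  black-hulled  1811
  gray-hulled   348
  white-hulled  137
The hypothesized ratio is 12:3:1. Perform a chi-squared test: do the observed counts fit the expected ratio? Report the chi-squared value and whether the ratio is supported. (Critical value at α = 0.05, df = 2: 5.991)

20.704; not consistent

The 12:3:1 ratio has 16 parts, so with N = 2296 the expected counts are:
  black-hulled: 2296 × 12/16 = 1722
  gray-hulled: 2296 × 3/16 = 430.5
  white-hulled: 2296 × 1/16 = 143.5
χ² = Σ (O − E)² / E
  black-hulled: (1811 − 1722)² / 1722 = 4.5999
  gray-hulled: (348 − 430.5)² / 430.5 = 15.8101
  white-hulled: (137 − 143.5)² / 143.5 = 0.2944
χ² = 4.5999 + 15.8101 + 0.2944 = 20.7044 ≈ 20.704
Degrees of freedom = 3 − 1 = 2; critical value at α = 0.05 is 5.991.
Since 20.704 > 5.991, we reject the null hypothesis — the data do not fit the 12:3:1 ratio.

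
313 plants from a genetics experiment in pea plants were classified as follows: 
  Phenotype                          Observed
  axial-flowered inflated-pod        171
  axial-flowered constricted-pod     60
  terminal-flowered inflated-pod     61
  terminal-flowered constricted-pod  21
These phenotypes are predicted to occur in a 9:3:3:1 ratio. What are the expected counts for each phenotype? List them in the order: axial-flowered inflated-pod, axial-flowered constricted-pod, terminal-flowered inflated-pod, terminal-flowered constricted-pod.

176.0625, 58.6875, 58.6875, 19.5625

Under the 9:3:3:1 hypothesis (Σ ratio = 16, N = 313):
  axial-flowered inflated-pod: 313 × 9/16 = 176.0625
  axial-flowered constricted-pod: 313 × 3/16 = 58.6875
  terminal-flowered inflated-pod: 313 × 3/16 = 58.6875
  terminal-flowered constricted-pod: 313 × 1/16 = 19.5625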